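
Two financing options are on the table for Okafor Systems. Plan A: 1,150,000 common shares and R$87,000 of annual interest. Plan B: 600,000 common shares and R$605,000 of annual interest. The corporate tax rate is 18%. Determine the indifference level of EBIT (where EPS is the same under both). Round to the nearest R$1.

Set EPS_A = EPS_B: (EBIT − R$87,000)(1 − 0.18) ÷ 1,150,000 = (EBIT − R$605,000)(1 − 0.18) ÷ 600,000.
The (1 − t) factor cancels: (EBIT − 87,000) × 600,000 = (EBIT − 605,000) × 1,150,000.
EBIT × (1,150,000 − 600,000) = 605,000 × 1,150,000 − 87,000 × 600,000 = 643,550,000,000, so EBIT = 643,550,000,000 ÷ 550,000 = 1,170,090.91.

R$1,170,091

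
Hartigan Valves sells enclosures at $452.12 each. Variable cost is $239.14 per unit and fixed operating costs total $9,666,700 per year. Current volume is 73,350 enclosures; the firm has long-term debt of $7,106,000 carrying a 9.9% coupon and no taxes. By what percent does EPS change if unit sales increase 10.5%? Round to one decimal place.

At 73,350 units, contribution = 73,350 × $212.98 = $15,622,083.00.
EBIT = $15,622,083.00 − $9,666,700 = $5,955,383.00.
After interest of $703,494.00, pre-tax earnings = $5,251,889.00.
DCL = total CM / (EBIT − I) = $15,622,083.00 / $5,251,889.00 = 2.9746.
%ΔEPS = DCL × %ΔSales = 2.9746 × +10.5% = +31.2%.

+31.2%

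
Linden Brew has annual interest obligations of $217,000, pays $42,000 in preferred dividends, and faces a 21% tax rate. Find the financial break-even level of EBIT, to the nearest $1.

Preferred dividends are paid after tax, so their pre-tax equivalent is $42,000 ÷ (1 − 0.21) = $53,164.56.
Financial break-even EBIT = interest + D_p ÷ (1 − t) = $217,000 + $53,164.56 = $270,164.56.

$270,165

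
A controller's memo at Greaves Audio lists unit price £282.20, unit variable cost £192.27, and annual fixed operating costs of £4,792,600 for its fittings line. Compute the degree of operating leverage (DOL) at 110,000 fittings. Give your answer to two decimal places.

At 110,000 units, contribution = 110,000 × £89.93 = £9,892,300.00.
Subtracting fixed costs: EBIT = £9,892,300.00 − £4,792,600 = £5,099,700.00.
Degree of operating leverage = £9,892,300.00 / £5,099,700.00 = 1.9398.

1.94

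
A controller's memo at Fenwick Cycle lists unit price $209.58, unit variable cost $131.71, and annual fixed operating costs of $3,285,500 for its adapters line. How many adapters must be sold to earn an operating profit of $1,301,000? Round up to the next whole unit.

58,900 adapters

Contribution margin per unit = $209.58 − $131.71 = $77.87.
Required volume = (fixed costs + target profit) ÷ CM = ($3,285,500 + $1,301,000) ÷ $77.87 = 58,899.45, so 58,900 adapters.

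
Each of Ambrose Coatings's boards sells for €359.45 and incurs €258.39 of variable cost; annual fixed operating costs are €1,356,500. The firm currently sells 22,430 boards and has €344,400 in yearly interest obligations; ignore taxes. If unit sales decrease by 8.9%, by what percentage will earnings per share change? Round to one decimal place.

-35.7%

Contribution at this volume is 22,430 × €101.06 = €2,266,775.80.
Subtracting fixed costs: EBIT = €2,266,775.80 − €1,356,500 = €910,275.80.
After interest of €344,400.00, pre-tax earnings = €565,875.80.
DCL = total CM / (EBIT − I) = €2,266,775.80 / €565,875.80 = 4.0058.
EPS therefore changes by 4.0058 × (-8.9%) = -35.7%.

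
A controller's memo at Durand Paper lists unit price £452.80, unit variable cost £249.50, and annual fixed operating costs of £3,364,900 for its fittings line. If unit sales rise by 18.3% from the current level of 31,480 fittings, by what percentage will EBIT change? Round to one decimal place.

Total contribution margin = 31,480 × £203.30 = £6,399,884.00.
Subtracting fixed costs: EBIT = £6,399,884.00 − £3,364,900 = £3,034,984.00.
So DOL = total CM / EBIT = £6,399,884.00 / £3,034,984.00 = 2.1087.
So EBIT moves 2.1087 × (+18.3%) = +38.6%.

+38.6%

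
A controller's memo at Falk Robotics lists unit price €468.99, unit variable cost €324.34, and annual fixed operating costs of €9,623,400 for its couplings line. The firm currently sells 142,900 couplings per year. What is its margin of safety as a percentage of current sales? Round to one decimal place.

Contribution margin per unit = €468.99 − €324.34 = €144.65. Break-even units = €9,623,400 ÷ €144.65 = 66,528.86; break-even revenue = 66,528.86 × €468.99 = €31,201,371.35.
Actual sales revenue = 142,900 × €468.99 = €67,018,671.00.
Margin of safety = (€67,018,671.00 − €31,201,371.35) ÷ €67,018,671.00 = 53.4%.

53.4%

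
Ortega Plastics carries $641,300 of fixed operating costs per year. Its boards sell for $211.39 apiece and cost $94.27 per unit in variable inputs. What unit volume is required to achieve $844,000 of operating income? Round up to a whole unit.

12,682 boards

Contribution margin per unit = $211.39 − $94.27 = $117.12.
Need Q such that Q × $117.12 − $641,300 = $844,000, i.e. Q = $1,485,300 / $117.12 = 12,681.86 → 12,682.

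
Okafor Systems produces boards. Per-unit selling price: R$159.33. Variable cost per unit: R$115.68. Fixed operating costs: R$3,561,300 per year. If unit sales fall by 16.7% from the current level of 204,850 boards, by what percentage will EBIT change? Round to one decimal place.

-27.8%

Contribution at this volume is 204,850 × R$43.65 = R$8,941,702.50.
EBIT = R$8,941,702.50 − R$3,561,300 = R$5,380,402.50.
DOL = contribution ÷ EBIT = R$8,941,702.50 ÷ R$5,380,402.50 = 1.6619.
Operating income changes by 1.6619 × -16.7% = -27.8%.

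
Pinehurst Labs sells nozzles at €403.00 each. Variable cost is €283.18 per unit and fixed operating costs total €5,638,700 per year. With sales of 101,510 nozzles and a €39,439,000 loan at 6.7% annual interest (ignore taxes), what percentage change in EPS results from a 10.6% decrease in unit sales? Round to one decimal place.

Contribution at this volume is 101,510 × €119.82 = €12,162,928.20.
EBIT = €12,162,928.20 − €5,638,700 = €6,524,228.20.
After interest of €2,642,413.00, pre-tax earnings = €3,881,815.20.
Degree of combined leverage = contribution ÷ (EBIT − I) = €12,162,928.20 ÷ €3,881,815.20 = 3.1333.
EPS therefore changes by 3.1333 × (-10.6%) = -33.2%.

-33.2%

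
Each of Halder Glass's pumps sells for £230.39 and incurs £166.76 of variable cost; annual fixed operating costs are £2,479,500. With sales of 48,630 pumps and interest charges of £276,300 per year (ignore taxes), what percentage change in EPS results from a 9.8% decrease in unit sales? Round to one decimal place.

Total contribution margin = 48,630 × £63.63 = £3,094,326.90.
Operating income = contribution − fixed costs = £3,094,326.90 − £2,479,500 = £614,826.90.
Interest = £276,300.00, so EBIT − I = £338,526.90.
DCL = total CM / (EBIT − I) = £3,094,326.90 / £338,526.90 = 9.1406.
EPS therefore changes by 9.1406 × (-9.8%) = -89.6%.

-89.6%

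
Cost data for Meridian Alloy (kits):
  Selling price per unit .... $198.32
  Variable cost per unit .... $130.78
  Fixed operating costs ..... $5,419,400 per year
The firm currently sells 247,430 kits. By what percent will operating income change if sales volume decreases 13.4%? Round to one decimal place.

Total contribution margin = 247,430 × $67.54 = $16,711,422.20.
Subtracting fixed costs: EBIT = $16,711,422.20 − $5,419,400 = $11,292,022.20.
Degree of operating leverage = $16,711,422.20 / $11,292,022.20 = 1.4799.
%ΔEBIT = DOL × %ΔSales = 1.4799 × -13.4% = -19.8%.

-19.8%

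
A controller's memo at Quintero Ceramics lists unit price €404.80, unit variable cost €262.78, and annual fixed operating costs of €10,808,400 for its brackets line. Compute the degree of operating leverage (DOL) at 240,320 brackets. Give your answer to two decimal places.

Contribution at this volume is 240,320 × €142.02 = €34,130,246.40.
Subtracting fixed costs: EBIT = €34,130,246.40 − €10,808,400 = €23,321,846.40.
Degree of operating leverage = €34,130,246.40 / €23,321,846.40 = 1.4634.

1.46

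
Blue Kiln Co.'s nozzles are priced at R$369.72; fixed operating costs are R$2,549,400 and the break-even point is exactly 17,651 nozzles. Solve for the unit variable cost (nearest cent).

R$225.29

Contribution per unit must be FC / Q = R$2,549,400 / 17,651 = R$144.4337.
Variable cost per unit = R$369.72 − R$144.4337 = R$225.29.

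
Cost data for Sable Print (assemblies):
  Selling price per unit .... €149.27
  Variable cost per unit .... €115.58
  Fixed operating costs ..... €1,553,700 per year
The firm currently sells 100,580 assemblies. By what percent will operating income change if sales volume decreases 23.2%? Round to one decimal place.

Contribution at this volume is 100,580 × €33.69 = €3,388,540.20.
EBIT = €3,388,540.20 − €1,553,700 = €1,834,840.20.
Degree of operating leverage = €3,388,540.20 / €1,834,840.20 = 1.8468.
So EBIT moves 1.8468 × (-23.2%) = -42.8%.

-42.8%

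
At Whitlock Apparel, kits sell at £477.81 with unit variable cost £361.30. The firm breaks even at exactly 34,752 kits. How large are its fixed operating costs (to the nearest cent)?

Unit CM = price − variable cost = £477.81 − £361.30 = £116.51.
Since BE = FC / CM, FC = 34,752 × £116.51 = £4,048,955.52.

£4,048,955.52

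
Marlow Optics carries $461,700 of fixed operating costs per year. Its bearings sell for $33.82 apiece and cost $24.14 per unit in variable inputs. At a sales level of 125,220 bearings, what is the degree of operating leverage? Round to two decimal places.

At 125,220 units, contribution = 125,220 × $9.68 = $1,212,129.60.
EBIT = $1,212,129.60 − $461,700 = $750,429.60.
Degree of operating leverage = $1,212,129.60 / $750,429.60 = 1.6152.

1.62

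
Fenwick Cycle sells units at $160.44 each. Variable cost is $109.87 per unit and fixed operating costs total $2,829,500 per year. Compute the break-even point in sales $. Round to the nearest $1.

$8,976,962

Contribution margin per unit = $160.44 − $109.87 = $50.57, a CM ratio of $50.57 ÷ $160.44 = 0.3152.
Break-even revenue = fixed costs × price ÷ CM = $2,829,500 × $160.44 ÷ $50.57 = $8,976,962.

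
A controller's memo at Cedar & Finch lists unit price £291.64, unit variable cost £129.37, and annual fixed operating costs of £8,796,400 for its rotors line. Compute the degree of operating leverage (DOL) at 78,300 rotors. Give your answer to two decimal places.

3.25

Total contribution margin = 78,300 × £162.27 = £12,705,741.00.
Operating income = contribution − fixed costs = £12,705,741.00 − £8,796,400 = £3,909,341.00.
So DOL = total CM / EBIT = £12,705,741.00 / £3,909,341.00 = 3.2501.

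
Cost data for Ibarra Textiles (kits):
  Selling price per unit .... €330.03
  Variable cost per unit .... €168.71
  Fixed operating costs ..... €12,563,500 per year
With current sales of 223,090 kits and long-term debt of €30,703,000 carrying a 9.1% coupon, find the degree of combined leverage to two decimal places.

Contribution at this volume is 223,090 × €161.32 = €35,988,878.80.
EBIT = €35,988,878.80 − €12,563,500 = €23,425,378.80. Interest = €2,793,973.00, so EBIT − I = €20,631,405.80.
DCL = contribution ÷ (EBIT − I) = €35,988,878.80 ÷ €20,631,405.80 = 1.7444.

1.74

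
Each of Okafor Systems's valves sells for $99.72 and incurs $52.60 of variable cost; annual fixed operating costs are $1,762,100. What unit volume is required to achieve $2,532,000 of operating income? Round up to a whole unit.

91,132 valves

Contribution margin per unit = $99.72 − $52.60 = $47.12.
Need Q such that Q × $47.12 − $1,762,100 = $2,532,000, i.e. Q = $4,294,100 / $47.12 = 91,131.15 → 91,132.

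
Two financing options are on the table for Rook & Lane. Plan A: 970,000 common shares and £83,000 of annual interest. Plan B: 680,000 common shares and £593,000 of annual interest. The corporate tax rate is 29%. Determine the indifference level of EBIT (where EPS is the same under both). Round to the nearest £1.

Set EPS_A = EPS_B: (EBIT − £83,000)(1 − 0.29) ÷ 970,000 = (EBIT − £593,000)(1 − 0.29) ÷ 680,000.
The (1 − t) factor cancels: (EBIT − 83,000) × 680,000 = (EBIT − 593,000) × 970,000.
Solving, EBIT = (593,000·970,000 − 83,000·680,000) / (970,000 − 680,000) = 518,770,000,000 / 290,000 = 1,788,862.07.

£1,788,862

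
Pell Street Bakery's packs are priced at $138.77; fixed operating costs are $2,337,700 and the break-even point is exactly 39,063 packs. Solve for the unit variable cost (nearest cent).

Contribution per unit must be FC / Q = $2,337,700 / 39,063 = $59.8444.
Variable cost per unit = $138.77 − $59.8444 = $78.93.

$78.93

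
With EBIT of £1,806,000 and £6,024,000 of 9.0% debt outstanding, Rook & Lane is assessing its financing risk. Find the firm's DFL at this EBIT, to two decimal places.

Interest = £542,160.00.
DFL = EBIT ÷ (EBIT − I) = £1,806,000 ÷ (£1,806,000 − £542,160.00) = £1,806,000 ÷ £1,263,840.00 = 1.4290.

1.43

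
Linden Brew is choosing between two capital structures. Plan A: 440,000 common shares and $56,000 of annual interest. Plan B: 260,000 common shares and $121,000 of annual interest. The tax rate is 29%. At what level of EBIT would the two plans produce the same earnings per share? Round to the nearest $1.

$214,889

At indifference, (EBIT − 56,000)(1 − t)/440,000 = (EBIT − 121,000)(1 − t)/260,000.
Cancelling (1 − t) and cross-multiplying: 260,000·(EBIT − 56,000) = 440,000·(EBIT − 121,000).
Solving, EBIT = (121,000·440,000 − 56,000·260,000) / (440,000 − 260,000) = 38,680,000,000 / 180,000 = 214,888.89.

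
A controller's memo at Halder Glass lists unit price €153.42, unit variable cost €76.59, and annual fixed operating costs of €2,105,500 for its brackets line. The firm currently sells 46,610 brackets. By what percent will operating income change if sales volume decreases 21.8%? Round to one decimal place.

At 46,610 units, contribution = 46,610 × €76.83 = €3,581,046.30.
Subtracting fixed costs: EBIT = €3,581,046.30 − €2,105,500 = €1,475,546.30.
DOL = contribution ÷ EBIT = €3,581,046.30 ÷ €1,475,546.30 = 2.4269.
%ΔEBIT = DOL × %ΔSales = 2.4269 × -21.8% = -52.9%.

-52.9%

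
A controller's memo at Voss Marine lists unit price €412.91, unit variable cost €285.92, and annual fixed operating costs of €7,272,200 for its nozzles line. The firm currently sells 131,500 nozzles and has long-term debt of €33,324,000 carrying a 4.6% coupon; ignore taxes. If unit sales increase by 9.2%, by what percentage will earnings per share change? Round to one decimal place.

Total contribution margin = 131,500 × €126.99 = €16,699,185.00.
Subtracting fixed costs: EBIT = €16,699,185.00 − €7,272,200 = €9,426,985.00.
Interest = €1,532,904.00, so EBIT − I = €7,894,081.00.
DCL = total CM / (EBIT − I) = €16,699,185.00 / €7,894,081.00 = 2.1154.
%ΔEPS = DCL × %ΔSales = 2.1154 × +9.2% = +19.5%.

+19.5%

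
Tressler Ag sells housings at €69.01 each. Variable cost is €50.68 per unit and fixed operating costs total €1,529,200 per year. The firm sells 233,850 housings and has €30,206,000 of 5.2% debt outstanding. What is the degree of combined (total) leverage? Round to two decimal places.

3.61

At 233,850 units, contribution = 233,850 × €18.33 = €4,286,470.50.
EBIT = €4,286,470.50 − €1,529,200 = €2,757,270.50. Interest = €1,570,712.00.
DOL = €4,286,470.50 ÷ €2,757,270.50 = 1.5546; DFL = €2,757,270.50 ÷ €1,186,558.50 = 2.3238.
Combined leverage = 1.5546 × 2.3238 = 3.6126.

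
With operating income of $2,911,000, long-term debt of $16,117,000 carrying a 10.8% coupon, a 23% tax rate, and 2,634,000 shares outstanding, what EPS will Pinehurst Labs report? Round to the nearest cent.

Pre-tax income = $2,911,000 − $1,740,636.00 = $1,170,364.00.
After tax at 23%: net income = $1,170,364.00 × 0.77 = $901,180.28.
EPS = $901,180.28 ÷ 2,634,000 = $0.34.

$0.34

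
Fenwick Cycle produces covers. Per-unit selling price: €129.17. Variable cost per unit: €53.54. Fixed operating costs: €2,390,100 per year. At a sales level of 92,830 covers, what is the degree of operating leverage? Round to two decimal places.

At 92,830 units, contribution = 92,830 × €75.63 = €7,020,732.90.
Operating income = contribution − fixed costs = €7,020,732.90 − €2,390,100 = €4,630,632.90.
Degree of operating leverage = €7,020,732.90 / €4,630,632.90 = 1.5161.

1.52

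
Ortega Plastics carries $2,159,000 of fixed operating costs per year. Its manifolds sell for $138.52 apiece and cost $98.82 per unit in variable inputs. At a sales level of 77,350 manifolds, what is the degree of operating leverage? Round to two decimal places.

3.37

Total contribution margin = 77,350 × $39.70 = $3,070,795.00.
Operating income = contribution − fixed costs = $3,070,795.00 − $2,159,000 = $911,795.00.
Degree of operating leverage = $3,070,795.00 / $911,795.00 = 3.3679.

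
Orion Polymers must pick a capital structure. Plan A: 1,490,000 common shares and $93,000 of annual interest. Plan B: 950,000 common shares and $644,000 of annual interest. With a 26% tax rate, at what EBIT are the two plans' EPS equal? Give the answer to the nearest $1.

Set EPS_A = EPS_B: (EBIT − $93,000)(1 − 0.26) ÷ 1,490,000 = (EBIT − $644,000)(1 − 0.26) ÷ 950,000.
The (1 − t) factor cancels: (EBIT − 93,000) × 950,000 = (EBIT − 644,000) × 1,490,000.
Solving, EBIT = (644,000·1,490,000 − 93,000·950,000) / (1,490,000 − 950,000) = 871,210,000,000 / 540,000 = 1,613,351.85.

$1,613,352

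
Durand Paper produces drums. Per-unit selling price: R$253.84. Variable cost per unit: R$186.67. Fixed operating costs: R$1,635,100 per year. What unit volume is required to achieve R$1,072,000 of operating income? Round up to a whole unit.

Unit CM = price − variable cost = R$253.84 − R$186.67 = R$67.17.
Need Q such that Q × R$67.17 − R$1,635,100 = R$1,072,000, i.e. Q = R$2,707,100 / R$67.17 = 40,302.22 → 40,303.

40,303 drums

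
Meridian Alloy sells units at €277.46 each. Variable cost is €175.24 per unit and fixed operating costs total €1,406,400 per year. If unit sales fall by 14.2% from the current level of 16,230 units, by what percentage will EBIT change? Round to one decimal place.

-93.3%

Total contribution margin = 16,230 × €102.22 = €1,659,030.60.
EBIT = €1,659,030.60 − €1,406,400 = €252,630.60.
DOL = contribution ÷ EBIT = €1,659,030.60 ÷ €252,630.60 = 6.5670.
So EBIT moves 6.5670 × (-14.2%) = -93.3%.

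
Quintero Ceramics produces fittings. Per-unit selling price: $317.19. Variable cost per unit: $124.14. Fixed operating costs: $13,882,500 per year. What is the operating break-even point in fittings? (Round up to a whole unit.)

Unit CM = price − variable cost = $317.19 − $124.14 = $193.05.
Break-even volume = fixed costs ÷ CM per unit = $13,882,500 ÷ $193.05 = 71,911.42, so 71,912 fittings.

71,912 fittings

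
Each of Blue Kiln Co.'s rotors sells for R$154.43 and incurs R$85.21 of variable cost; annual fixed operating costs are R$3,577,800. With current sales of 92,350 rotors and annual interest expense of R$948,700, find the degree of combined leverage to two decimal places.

Contribution at this volume is 92,350 × R$69.22 = R$6,392,467.00.
EBIT = R$6,392,467.00 − R$3,577,800 = R$2,814,667.00. Interest = R$948,700.00.
DOL = R$6,392,467.00 ÷ R$2,814,667.00 = 2.2711; DFL = R$2,814,667.00 ÷ R$1,865,967.00 = 1.5084.
DCL = DOL × DFL = 2.2711 × 1.5084 = 3.4257.

3.43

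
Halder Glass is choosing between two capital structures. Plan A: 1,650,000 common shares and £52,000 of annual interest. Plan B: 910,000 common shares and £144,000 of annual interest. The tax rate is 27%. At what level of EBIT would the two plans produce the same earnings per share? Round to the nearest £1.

£257,135

At indifference, (EBIT − 52,000)(1 − t)/1,650,000 = (EBIT − 144,000)(1 − t)/910,000.
The (1 − t) factor cancels: (EBIT − 52,000) × 910,000 = (EBIT − 144,000) × 1,650,000.
Solving, EBIT = (144,000·1,650,000 − 52,000·910,000) / (1,650,000 − 910,000) = 190,280,000,000 / 740,000 = 257,135.14.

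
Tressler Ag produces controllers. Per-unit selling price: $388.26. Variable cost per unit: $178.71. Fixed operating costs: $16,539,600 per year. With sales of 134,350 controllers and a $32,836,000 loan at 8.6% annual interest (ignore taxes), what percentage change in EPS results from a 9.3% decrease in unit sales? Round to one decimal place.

Total contribution margin = 134,350 × $209.55 = $28,153,042.50.
Subtracting fixed costs: EBIT = $28,153,042.50 − $16,539,600 = $11,613,442.50.
After interest of $2,823,896.00, pre-tax earnings = $8,789,546.50.
Degree of combined leverage = contribution ÷ (EBIT − I) = $28,153,042.50 ÷ $8,789,546.50 = 3.2030.
EPS therefore changes by 3.2030 × (-9.3%) = -29.8%.

-29.8%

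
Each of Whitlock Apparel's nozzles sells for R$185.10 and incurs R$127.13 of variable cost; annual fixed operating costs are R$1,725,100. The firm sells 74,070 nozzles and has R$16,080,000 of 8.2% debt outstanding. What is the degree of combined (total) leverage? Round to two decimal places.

3.43

At 74,070 units, contribution = 74,070 × R$57.97 = R$4,293,837.90.
Subtracting fixed costs: EBIT = R$4,293,837.90 − R$1,725,100 = R$2,568,737.90. Interest = R$1,318,560.00, so EBIT − I = R$1,250,177.90.
DCL = contribution ÷ (EBIT − I) = R$4,293,837.90 ÷ R$1,250,177.90 = 3.4346.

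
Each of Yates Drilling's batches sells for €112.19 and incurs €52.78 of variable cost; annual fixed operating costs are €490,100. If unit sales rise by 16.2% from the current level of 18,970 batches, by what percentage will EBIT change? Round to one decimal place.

Total contribution margin = 18,970 × €59.41 = €1,127,007.70.
Subtracting fixed costs: EBIT = €1,127,007.70 − €490,100 = €636,907.70.
Degree of operating leverage = €1,127,007.70 / €636,907.70 = 1.7695.
So EBIT moves 1.7695 × (+16.2%) = +28.7%.

+28.7%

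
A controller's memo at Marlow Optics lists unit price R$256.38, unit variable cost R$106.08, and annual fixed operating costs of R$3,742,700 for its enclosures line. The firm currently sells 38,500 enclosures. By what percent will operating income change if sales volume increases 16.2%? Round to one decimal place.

+45.9%

At 38,500 units, contribution = 38,500 × R$150.30 = R$5,786,550.00.
Subtracting fixed costs: EBIT = R$5,786,550.00 − R$3,742,700 = R$2,043,850.00.
DOL = contribution ÷ EBIT = R$5,786,550.00 ÷ R$2,043,850.00 = 2.8312.
So EBIT moves 2.8312 × (+16.2%) = +45.9%.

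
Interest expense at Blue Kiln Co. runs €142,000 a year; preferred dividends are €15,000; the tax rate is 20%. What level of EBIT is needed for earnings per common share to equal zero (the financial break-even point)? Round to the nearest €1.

Grossing the preferred dividend up to pre-tax terms: €15,000 / (1 − 0.20) = €18,750.00.
EPS = 0 when EBIT covers interest plus the pre-tax preferred burden: €142,000 + €18,750.00 = €160,750.00.

€160,750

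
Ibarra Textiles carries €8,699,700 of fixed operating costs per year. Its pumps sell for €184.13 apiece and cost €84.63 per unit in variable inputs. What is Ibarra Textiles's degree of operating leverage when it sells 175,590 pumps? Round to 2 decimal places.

1.99

Contribution at this volume is 175,590 × €99.50 = €17,471,205.00.
Subtracting fixed costs: EBIT = €17,471,205.00 − €8,699,700 = €8,771,505.00.
Degree of operating leverage = €17,471,205.00 / €8,771,505.00 = 1.9918.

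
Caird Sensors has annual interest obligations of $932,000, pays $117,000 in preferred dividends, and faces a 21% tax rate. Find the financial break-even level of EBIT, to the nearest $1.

$1,080,101

Preferred dividends are paid after tax, so their pre-tax equivalent is $117,000 ÷ (1 − 0.21) = $148,101.27.
EPS = 0 when EBIT covers interest plus the pre-tax preferred burden: $932,000 + $148,101.27 = $1,080,101.27.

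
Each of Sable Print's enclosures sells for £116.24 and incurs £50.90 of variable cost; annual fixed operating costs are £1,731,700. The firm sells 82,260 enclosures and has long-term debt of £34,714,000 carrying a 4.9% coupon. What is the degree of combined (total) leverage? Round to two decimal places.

Contribution at this volume is 82,260 × £65.34 = £5,374,868.40.
Subtracting fixed costs: EBIT = £5,374,868.40 − £1,731,700 = £3,643,168.40. Interest = £1,700,986.00.
DOL = £5,374,868.40 ÷ £3,643,168.40 = 1.4753; DFL = £3,643,168.40 ÷ £1,942,182.40 = 1.8758.
DCL = DOL × DFL = 1.4753 × 1.8758 = 2.7674.

2.77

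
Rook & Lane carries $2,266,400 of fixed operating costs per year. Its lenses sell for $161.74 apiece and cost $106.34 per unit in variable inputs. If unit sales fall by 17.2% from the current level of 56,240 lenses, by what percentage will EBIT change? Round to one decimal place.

Contribution at this volume is 56,240 × $55.40 = $3,115,696.00.
Subtracting fixed costs: EBIT = $3,115,696.00 − $2,266,400 = $849,296.00.
Degree of operating leverage = $3,115,696.00 / $849,296.00 = 3.6686.
So EBIT moves 3.6686 × (-17.2%) = -63.1%.

-63.1%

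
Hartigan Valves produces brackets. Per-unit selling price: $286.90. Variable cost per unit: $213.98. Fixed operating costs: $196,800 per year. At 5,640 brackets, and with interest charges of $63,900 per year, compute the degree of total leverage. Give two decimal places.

Total contribution margin = 5,640 × $72.92 = $411,268.80.
Operating income = contribution − fixed costs = $411,268.80 − $196,800 = $214,468.80. Interest = $63,900.00.
DOL = $411,268.80 ÷ $214,468.80 = 1.9176; DFL = $214,468.80 ÷ $150,568.80 = 1.4244.
DCL = DOL × DFL = 1.9176 × 1.4244 = 2.7314.

2.73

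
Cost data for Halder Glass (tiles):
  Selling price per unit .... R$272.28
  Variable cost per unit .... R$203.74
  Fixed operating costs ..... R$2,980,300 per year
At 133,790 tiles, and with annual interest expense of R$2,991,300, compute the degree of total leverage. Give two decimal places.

Contribution at this volume is 133,790 × R$68.54 = R$9,169,966.60.
Subtracting fixed costs: EBIT = R$9,169,966.60 − R$2,980,300 = R$6,189,666.60. Interest = R$2,991,300.00, so EBIT − I = R$3,198,366.60.
DCL = contribution ÷ (EBIT − I) = R$9,169,966.60 ÷ R$3,198,366.60 = 2.8671.

2.87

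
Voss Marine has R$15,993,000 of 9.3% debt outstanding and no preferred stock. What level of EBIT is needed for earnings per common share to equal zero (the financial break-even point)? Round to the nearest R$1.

Annual interest = 9.3% × R$15,993,000 = R$1,487,349.00.
Without preferred stock the financial break-even is simply EBIT = interest = R$1,487,349.00.

R$1,487,349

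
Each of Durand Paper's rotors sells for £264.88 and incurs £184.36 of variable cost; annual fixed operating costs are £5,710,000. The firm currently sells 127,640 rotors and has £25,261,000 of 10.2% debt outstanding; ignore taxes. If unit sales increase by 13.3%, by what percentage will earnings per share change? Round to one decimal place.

At 127,640 units, contribution = 127,640 × £80.52 = £10,277,572.80.
EBIT = £10,277,572.80 − £5,710,000 = £4,567,572.80.
After interest of £2,576,622.00, pre-tax earnings = £1,990,950.80.
DCL = total CM / (EBIT − I) = £10,277,572.80 / £1,990,950.80 = 5.1621.
EPS therefore changes by 5.1621 × (+13.3%) = +68.7%.

+68.7%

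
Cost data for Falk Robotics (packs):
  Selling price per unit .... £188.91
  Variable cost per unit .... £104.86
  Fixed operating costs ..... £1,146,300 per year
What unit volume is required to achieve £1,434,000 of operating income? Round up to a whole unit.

Each unit contributes £188.91 − £104.86 = £84.05.
Required volume = (fixed costs + target profit) ÷ CM = (£1,146,300 + £1,434,000) ÷ £84.05 = 30,699.58, so 30,700 packs.

30,700 packs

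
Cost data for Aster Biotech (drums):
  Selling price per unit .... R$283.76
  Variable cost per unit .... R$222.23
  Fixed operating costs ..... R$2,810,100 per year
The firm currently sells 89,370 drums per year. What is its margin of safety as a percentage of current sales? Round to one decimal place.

Contribution margin per unit = R$283.76 − R$222.23 = R$61.53. Break-even units = R$2,810,100 ÷ R$61.53 = 45,670.40; break-even revenue = 45,670.40 × R$283.76 = R$12,959,434.03.
Actual sales revenue = 89,370 × R$283.76 = R$25,359,631.20.
Margin of safety = (R$25,359,631.20 − R$12,959,434.03) ÷ R$25,359,631.20 = 48.9%.

48.9%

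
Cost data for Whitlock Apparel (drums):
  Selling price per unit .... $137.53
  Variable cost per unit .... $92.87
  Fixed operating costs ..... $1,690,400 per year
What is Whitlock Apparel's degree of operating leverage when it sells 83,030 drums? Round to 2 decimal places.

1.84

At 83,030 units, contribution = 83,030 × $44.66 = $3,708,119.80.
Subtracting fixed costs: EBIT = $3,708,119.80 − $1,690,400 = $2,017,719.80.
So DOL = total CM / EBIT = $3,708,119.80 / $2,017,719.80 = 1.8378.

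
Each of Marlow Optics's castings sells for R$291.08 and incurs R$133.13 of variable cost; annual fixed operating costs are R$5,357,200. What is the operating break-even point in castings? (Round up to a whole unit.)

Contribution margin per unit = R$291.08 − R$133.13 = R$157.95.
Break-even Q = R$5,357,200 / R$157.95 = 33,917.06 → 33,918 castings.

33,918 castings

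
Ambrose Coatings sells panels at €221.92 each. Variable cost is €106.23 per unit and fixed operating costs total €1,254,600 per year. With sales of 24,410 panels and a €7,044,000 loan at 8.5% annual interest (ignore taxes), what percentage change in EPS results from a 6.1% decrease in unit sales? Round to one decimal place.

-17.7%

At 24,410 units, contribution = 24,410 × €115.69 = €2,823,992.90.
EBIT = €2,823,992.90 − €1,254,600 = €1,569,392.90.
After interest of €598,740.00, pre-tax earnings = €970,652.90.
Degree of combined leverage = contribution ÷ (EBIT − I) = €2,823,992.90 ÷ €970,652.90 = 2.9094.
%ΔEPS = DCL × %ΔSales = 2.9094 × -6.1% = -17.7%.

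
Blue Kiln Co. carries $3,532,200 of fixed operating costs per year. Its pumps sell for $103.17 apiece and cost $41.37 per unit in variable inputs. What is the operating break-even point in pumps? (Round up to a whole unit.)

Each unit contributes $103.17 − $41.37 = $61.80.
Units to break even: $3,532,200 ÷ $61.80 = 57,155.34, rounded up to 57,156.

57,156 pumps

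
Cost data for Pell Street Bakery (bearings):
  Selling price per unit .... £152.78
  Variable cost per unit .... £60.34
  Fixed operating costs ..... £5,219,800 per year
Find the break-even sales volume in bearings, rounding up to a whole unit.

56,467 bearings

Each unit contributes £152.78 − £60.34 = £92.44.
Break-even Q = £5,219,800 / £92.44 = 56,466.90 → 56,467 bearings.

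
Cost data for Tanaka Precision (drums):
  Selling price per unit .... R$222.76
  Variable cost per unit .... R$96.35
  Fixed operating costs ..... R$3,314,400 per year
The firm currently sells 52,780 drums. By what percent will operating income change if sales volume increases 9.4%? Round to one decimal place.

+18.7%

Contribution at this volume is 52,780 × R$126.41 = R$6,671,919.80.
Subtracting fixed costs: EBIT = R$6,671,919.80 − R$3,314,400 = R$3,357,519.80.
DOL = contribution ÷ EBIT = R$6,671,919.80 ÷ R$3,357,519.80 = 1.9872.
Operating income changes by 1.9872 × +9.4% = +18.7%.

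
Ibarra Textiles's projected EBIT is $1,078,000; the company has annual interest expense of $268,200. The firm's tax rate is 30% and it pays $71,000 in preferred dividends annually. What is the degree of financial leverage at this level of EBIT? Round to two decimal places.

Annual interest charges come to $268,200.00.
Pre-tax preferred-dividend burden = $71,000 ÷ (1 − 0.30) = $101,428.57.
DFL = EBIT ÷ [EBIT − I − D_p/(1−t)] = $1,078,000 ÷ [$1,078,000 − $268,200.00 − $101,428.57] = $1,078,000 ÷ $708,371.43 = 1.5218.

1.52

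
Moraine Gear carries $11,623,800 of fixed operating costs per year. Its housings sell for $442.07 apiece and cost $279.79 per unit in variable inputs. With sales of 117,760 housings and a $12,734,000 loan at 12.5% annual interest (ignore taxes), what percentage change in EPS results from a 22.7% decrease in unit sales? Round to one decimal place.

Contribution at this volume is 117,760 × $162.28 = $19,110,092.80.
Operating income = contribution − fixed costs = $19,110,092.80 − $11,623,800 = $7,486,292.80.
Interest = $1,591,750.00, so EBIT − I = $5,894,542.80.
Degree of combined leverage = contribution ÷ (EBIT − I) = $19,110,092.80 ÷ $5,894,542.80 = 3.2420.
EPS therefore changes by 3.2420 × (-22.7%) = -73.6%.

-73.6%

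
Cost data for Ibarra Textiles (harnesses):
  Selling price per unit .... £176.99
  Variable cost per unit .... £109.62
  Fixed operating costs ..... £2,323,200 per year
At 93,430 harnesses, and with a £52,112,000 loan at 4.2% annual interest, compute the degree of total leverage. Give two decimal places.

3.53

Total contribution margin = 93,430 × £67.37 = £6,294,379.10.
Subtracting fixed costs: EBIT = £6,294,379.10 − £2,323,200 = £3,971,179.10. Interest = £2,188,704.00.
DOL = £6,294,379.10 ÷ £3,971,179.10 = 1.5850; DFL = £3,971,179.10 ÷ £1,782,475.10 = 2.2279.
DCL = DOL × DFL = 1.5850 × 2.2279 = 3.5312.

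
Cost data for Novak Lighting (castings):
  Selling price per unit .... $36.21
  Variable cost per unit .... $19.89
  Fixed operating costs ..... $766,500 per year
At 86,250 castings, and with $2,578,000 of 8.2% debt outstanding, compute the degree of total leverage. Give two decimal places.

At 86,250 units, contribution = 86,250 × $16.32 = $1,407,600.00.
Operating income = contribution − fixed costs = $1,407,600.00 − $766,500 = $641,100.00. Interest = $211,396.00.
DOL = $1,407,600.00 ÷ $641,100.00 = 2.1956; DFL = $641,100.00 ÷ $429,704.00 = 1.4920.
DCL = DOL × DFL = 2.1956 × 1.4920 = 3.2758.

3.28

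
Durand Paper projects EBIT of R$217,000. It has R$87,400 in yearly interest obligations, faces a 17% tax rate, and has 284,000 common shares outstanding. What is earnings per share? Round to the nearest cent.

R$0.38

Interest = R$87,400.00, so EBT = R$217,000 − R$87,400.00 = R$129,600.00.
After tax at 17%: net income = R$129,600.00 × 0.83 = R$107,568.00.
Per share: R$107,568.00 / 284,000 shares = R$0.38.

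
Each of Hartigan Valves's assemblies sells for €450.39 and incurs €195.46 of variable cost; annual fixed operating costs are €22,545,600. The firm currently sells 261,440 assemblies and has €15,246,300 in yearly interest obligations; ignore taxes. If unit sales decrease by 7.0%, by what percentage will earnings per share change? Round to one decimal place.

Total contribution margin = 261,440 × €254.93 = €66,648,899.20.
EBIT = €66,648,899.20 − €22,545,600 = €44,103,299.20.
After interest of €15,246,300.00, pre-tax earnings = €28,856,999.20.
DCL = total CM / (EBIT − I) = €66,648,899.20 / €28,856,999.20 = 2.3096.
EPS therefore changes by 2.3096 × (-7.0%) = -16.2%.

-16.2%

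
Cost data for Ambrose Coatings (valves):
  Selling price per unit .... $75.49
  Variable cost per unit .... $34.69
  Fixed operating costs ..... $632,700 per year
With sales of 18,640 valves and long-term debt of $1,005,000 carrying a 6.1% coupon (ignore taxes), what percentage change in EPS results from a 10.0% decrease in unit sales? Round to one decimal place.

Contribution at this volume is 18,640 × $40.80 = $760,512.00.
Subtracting fixed costs: EBIT = $760,512.00 − $632,700 = $127,812.00.
After interest of $61,305.00, pre-tax earnings = $66,507.00.
Degree of combined leverage = contribution ÷ (EBIT − I) = $760,512.00 ÷ $66,507.00 = 11.4351.
EPS therefore changes by 11.4351 × (-10.0%) = -114.4%.

-114.4%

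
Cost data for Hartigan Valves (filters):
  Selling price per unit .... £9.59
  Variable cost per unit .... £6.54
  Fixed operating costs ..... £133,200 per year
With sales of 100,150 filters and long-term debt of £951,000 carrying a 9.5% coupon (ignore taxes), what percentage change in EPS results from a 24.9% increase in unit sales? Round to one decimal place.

Contribution at this volume is 100,150 × £3.05 = £305,457.50.
Operating income = contribution − fixed costs = £305,457.50 − £133,200 = £172,257.50.
After interest of £90,345.00, pre-tax earnings = £81,912.50.
DCL = total CM / (EBIT − I) = £305,457.50 / £81,912.50 = 3.7291.
%ΔEPS = DCL × %ΔSales = 3.7291 × +24.9% = +92.9%.

+92.9%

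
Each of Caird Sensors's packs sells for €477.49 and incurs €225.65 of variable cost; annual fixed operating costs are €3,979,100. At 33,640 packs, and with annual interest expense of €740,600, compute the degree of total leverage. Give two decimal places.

2.26

At 33,640 units, contribution = 33,640 × €251.84 = €8,471,897.60.
Subtracting fixed costs: EBIT = €8,471,897.60 − €3,979,100 = €4,492,797.60. Interest = €740,600.00, so EBIT − I = €3,752,197.60.
Degree of total leverage = total CM / (EBIT − interest) = €8,471,897.60 / €3,752,197.60 = 2.2578.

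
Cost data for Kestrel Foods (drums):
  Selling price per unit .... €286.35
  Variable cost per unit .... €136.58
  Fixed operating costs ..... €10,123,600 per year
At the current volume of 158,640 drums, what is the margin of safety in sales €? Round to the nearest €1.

€26,070,933

Unit CM = price − variable cost = €286.35 − €136.58 = €149.77. Break-even units = €10,123,600 ÷ €149.77 = 67,594.31; break-even revenue = 67,594.31 × €286.35 = €19,355,631.03.
Actual sales revenue = 158,640 × €286.35 = €45,426,564.00.
Margin of safety = €45,426,564.00 − €19,355,631.03 = €26,070,933.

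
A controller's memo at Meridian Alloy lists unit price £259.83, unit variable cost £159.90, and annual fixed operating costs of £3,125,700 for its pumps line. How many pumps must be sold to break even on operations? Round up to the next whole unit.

31,279 pumps

Contribution margin per unit = £259.83 − £159.90 = £99.93.
Units to break even: £3,125,700 ÷ £99.93 = 31,278.90, rounded up to 31,279.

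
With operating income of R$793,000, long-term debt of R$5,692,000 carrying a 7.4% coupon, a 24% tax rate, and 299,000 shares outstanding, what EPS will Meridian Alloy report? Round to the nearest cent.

R$0.95

Interest = R$421,208.00, so EBT = R$793,000 − R$421,208.00 = R$371,792.00.
After tax at 24%: net income = R$371,792.00 × 0.76 = R$282,561.92.
Per share: R$282,561.92 / 299,000 shares = R$0.95.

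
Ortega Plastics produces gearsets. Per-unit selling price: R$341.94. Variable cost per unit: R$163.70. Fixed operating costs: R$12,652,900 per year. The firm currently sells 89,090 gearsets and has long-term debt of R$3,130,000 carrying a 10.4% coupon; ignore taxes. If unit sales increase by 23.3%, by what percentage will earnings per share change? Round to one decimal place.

+127.5%

Contribution at this volume is 89,090 × R$178.24 = R$15,879,401.60.
EBIT = R$15,879,401.60 − R$12,652,900 = R$3,226,501.60.
After interest of R$325,520.00, pre-tax earnings = R$2,900,981.60.
Degree of combined leverage = contribution ÷ (EBIT − I) = R$15,879,401.60 ÷ R$2,900,981.60 = 5.4738.
%ΔEPS = DCL × %ΔSales = 5.4738 × +23.3% = +127.5%.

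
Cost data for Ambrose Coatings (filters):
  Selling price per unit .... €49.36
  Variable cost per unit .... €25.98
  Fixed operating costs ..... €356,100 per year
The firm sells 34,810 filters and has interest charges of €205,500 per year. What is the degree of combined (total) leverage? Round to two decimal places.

At 34,810 units, contribution = 34,810 × €23.38 = €813,857.80.
Subtracting fixed costs: EBIT = €813,857.80 − €356,100 = €457,757.80. Interest = €205,500.00, so EBIT − I = €252,257.80.
Degree of total leverage = total CM / (EBIT − interest) = €813,857.80 / €252,257.80 = 3.2263.

3.23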